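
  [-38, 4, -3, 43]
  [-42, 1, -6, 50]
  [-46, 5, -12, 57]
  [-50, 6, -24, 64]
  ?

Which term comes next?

[-54, 11, -48, 71]

First slot: -38, -42, -46, -50 → -54 (−4 each step).
Second slot: each term is the sum of the two before it, so 4, 1, 5, 6 → 11.
Third slot — ×2 each step: -3, -6, -12, -24 → -48.
Fourth slot: +7 each step, so 43, 50, 57, 64 → 71.
Putting it together: [-54, 11, -48, 71].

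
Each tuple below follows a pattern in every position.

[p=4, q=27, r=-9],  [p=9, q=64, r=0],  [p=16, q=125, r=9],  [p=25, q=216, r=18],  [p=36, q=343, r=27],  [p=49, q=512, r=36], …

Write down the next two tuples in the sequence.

[p=64, q=729, r=45], [p=81, q=1000, r=54]

P goes 4, 9, 16, 25, 36, 49 → 64 → 81 (perfect squares: 2², 3², 4², …).
Q: perfect cubes: 3³, 4³, 5³, …; 27, 64, 125, 216, 343, 512 → 729 → 1000.
For the r, +9 each step: -9, 0, 9, 18, 27, 36 → 45 → 54.
Putting the parts together: [p=64, q=729, r=45] and then [p=81, q=1000, r=54].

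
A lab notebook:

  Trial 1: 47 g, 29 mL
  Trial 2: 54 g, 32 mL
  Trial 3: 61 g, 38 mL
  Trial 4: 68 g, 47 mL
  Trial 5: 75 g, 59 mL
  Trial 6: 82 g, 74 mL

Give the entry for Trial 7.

G: +7 each step; 47, 54, 61, 68, 75, 82 → 89.
For the mL, differences are 3, 6, 9, … (increasing by 3 each time): 29, 32, 38, 47, 59, 74 → 92.
Combining the parts gives 89 g, 92 mL.

89 g, 92 mL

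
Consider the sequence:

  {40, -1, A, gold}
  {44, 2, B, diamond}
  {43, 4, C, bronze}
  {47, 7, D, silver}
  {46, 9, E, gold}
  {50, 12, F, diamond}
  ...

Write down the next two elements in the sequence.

{49, 14, G, bronze}, {53, 17, H, silver}

For the first part, alternating steps +4, −1, +4, −1, …: 40, 44, 43, 47, 46, 50 → 49 → 53.
Second part: -1, 2, 4, 7, 9, 12 → 14 → 17 (alternating steps +3, +2, +3, +2, …).
Letter goes A, B, C, D, E, F → G → H (letters move forward 1 place in the alphabet).
Rank: gold, diamond, bronze, silver, gold, diamond → bronze → silver (repeats gold → diamond → bronze → silver).
Putting the parts together: {49, 14, G, bronze} and then {53, 17, H, silver}.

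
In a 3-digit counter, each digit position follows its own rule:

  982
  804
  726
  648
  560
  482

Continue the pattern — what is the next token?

304

First digit goes 9, 8, 7, 6, 5, 4 → 3 (−1 each step, mod 10).
Second digit — +2 each step, mod 10: 8, 0, 2, 4, 6, 8 → 0.
Third digit goes 2, 4, 6, 8, 0, 2 → 4 (+2 each step, mod 10).
So the next token is 304.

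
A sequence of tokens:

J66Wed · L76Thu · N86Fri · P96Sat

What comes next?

Letter: J, L, N, P → R (letters move forward 2 places in the alphabet).
Second component: +10 each step; 66, 76, 86, 96 → 106.
For the day, runs through the weekdays Mon→Sun: Wed, Thu, Fri, Sat → Sun.
Putting it together: R106Sun.

R106Sun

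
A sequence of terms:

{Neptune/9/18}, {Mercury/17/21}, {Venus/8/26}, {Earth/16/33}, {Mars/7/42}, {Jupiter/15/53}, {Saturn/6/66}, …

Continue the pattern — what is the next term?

{Uranus/14/81}

Planet — runs through the planets Mercury→Neptune: Neptune, Mercury, Venus, Earth, Mars, Jupiter, Saturn → Uranus.
Second entry: alternating steps +8, −9, +8, −9, …; 9, 17, 8, 16, 7, 15, 6 → 14.
For the third entry, differences are 3, 5, 7, … (increasing by 2 each time): 18, 21, 26, 33, 42, 53, 66 → 81.
Combining the parts gives {Uranus/14/81}.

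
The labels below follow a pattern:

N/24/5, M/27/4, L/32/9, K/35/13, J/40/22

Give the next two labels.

I/43/35 then H/48/57

Letter: letters move back 1 place in the alphabet, so N, M, L, K, J → I → H.
Second component: alternating steps +3, +5, +3, +5, …; 24, 27, 32, 35, 40 → 43 → 48.
Third component: 5, 4, 9, 13, 22 → 35 → 57 (each term is the sum of the two before it).
So the next two labels are I/43/35 and H/48/57.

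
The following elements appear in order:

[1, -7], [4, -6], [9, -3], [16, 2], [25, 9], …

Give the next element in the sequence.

[36, 18]

First entry — perfect squares: 1², 2², 3², …: 1, 4, 9, 16, 25 → 36.
Second entry — differences are 1, 3, 5, … (increasing by 2 each time): -7, -6, -3, 2, 9 → 18.
Putting it together: [36, 18].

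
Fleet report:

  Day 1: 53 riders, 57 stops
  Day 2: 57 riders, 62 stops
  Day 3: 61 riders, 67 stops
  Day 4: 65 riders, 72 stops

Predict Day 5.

Riders goes 53, 57, 61, 65 → 69 (+4 each step).
Stops: +5 each step, so 57, 62, 67, 72 → 77.
So the next record is 69 riders, 77 stops.

69 riders, 77 stops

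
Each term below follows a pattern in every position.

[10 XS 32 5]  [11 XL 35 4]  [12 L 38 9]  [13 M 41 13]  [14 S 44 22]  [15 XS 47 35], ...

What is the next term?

First component: 10, 11, 12, 13, 14, 15 → 16 (+1 each step).
Size: repeats XS → XL → L → M → S; XS, XL, L, M, S, XS → XL.
Third component: +3 each step, so 32, 35, 38, 41, 44, 47 → 50.
Fourth component — each term is the sum of the two before it: 5, 4, 9, 13, 22, 35 → 57.
Combining the parts gives [16 XL 50 57].

[16 XL 50 57]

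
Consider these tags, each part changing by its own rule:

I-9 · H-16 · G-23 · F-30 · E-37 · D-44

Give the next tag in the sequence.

Letter: I, H, G, F, E, D → C (letters move back 1 place in the alphabet).
Second component: +7 each step, so 9, 16, 23, 30, 37, 44 → 51.
So the next tag is C-51.

C-51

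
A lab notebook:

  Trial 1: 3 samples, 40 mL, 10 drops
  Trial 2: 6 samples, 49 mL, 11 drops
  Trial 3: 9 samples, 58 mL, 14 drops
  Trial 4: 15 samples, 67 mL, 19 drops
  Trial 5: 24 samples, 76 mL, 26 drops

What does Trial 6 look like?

Samples goes 3, 6, 9, 15, 24 → 39 (each term is the sum of the two before it).
ML: +9 each step, so 40, 49, 58, 67, 76 → 85.
Drops: differences are 1, 3, 5, … (increasing by 2 each time); 10, 11, 14, 19, 26 → 35.
So the next row is 39 samples, 85 mL, 35 drops.

39 samples, 85 mL, 35 drops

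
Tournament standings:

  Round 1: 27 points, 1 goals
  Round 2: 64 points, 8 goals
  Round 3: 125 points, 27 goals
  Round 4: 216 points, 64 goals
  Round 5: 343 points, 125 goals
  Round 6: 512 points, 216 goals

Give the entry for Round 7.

Points — perfect cubes: 3³, 4³, 5³, …: 27, 64, 125, 216, 343, 512 → 729.
Goals — perfect cubes: 1³, 2³, 3³, …: 1, 8, 27, 64, 125, 216 → 343.
So the next line is 729 points, 343 goals.

729 points, 343 goals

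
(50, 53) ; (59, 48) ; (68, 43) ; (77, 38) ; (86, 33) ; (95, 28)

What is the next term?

First slot: 50, 59, 68, 77, 86, 95 → 104 (+9 each step).
Second slot: 53, 48, 43, 38, 33, 28 → 23 (−5 each step).
Putting it together: (104, 23).

(104, 23)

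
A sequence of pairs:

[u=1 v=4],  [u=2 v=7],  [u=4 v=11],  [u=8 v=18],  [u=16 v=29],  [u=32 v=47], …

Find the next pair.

U: 1, 2, 4, 8, 16, 32 → 64 (×2 each step).
V: each term is the sum of the two before it, so 4, 7, 11, 18, 29, 47 → 76.
Combining the parts gives [u=64 v=76].

[u=64 v=76]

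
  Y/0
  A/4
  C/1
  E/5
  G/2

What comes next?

Letter: letters move forward 2 places in the alphabet, wrapping Z→A, so Y, A, C, E, G → I.
Second component goes 0, 4, 1, 5, 2 → 6 (alternating steps +4, −3, +4, −3, …).
So the next code is I/6.

I/6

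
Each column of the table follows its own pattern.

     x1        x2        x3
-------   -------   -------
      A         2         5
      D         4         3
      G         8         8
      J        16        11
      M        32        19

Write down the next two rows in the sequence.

Column x1 goes A, D, G, J, M → P → S (letters move forward 3 places in the alphabet).
Column x2: 2, 4, 8, 16, 32 → 64 → 128 (×2 each step).
Column x3 goes 5, 3, 8, 11, 19 → 30 → 49 (each term is the sum of the two before it).
So the next two rows are P  64  30 and S  128  49.

P  64  30; S  128  49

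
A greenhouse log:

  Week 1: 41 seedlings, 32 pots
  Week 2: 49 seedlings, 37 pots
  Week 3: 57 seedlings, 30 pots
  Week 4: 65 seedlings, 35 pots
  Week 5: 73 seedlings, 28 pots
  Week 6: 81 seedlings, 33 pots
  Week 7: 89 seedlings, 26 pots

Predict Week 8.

Seedlings — +8 each step: 41, 49, 57, 65, 73, 81, 89 → 97.
Pots — alternating steps +5, −7, +5, −7, …: 32, 37, 30, 35, 28, 33, 26 → 31.
Putting it together: 97 seedlings, 31 pots.

97 seedlings, 31 pots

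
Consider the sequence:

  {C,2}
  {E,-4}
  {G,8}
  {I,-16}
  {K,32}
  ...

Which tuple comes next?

{M,-64}

Letter: letters move forward 2 places in the alphabet, so C, E, G, I, K → M.
Second entry: ×(-2) each step; 2, -4, 8, -16, 32 → -64.
So the next tuple is {M,-64}.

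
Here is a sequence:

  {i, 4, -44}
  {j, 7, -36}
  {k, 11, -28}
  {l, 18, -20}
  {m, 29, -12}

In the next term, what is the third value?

-4

Letter goes i, j, k, l, m → n (letters move forward 1 place in the alphabet).
Second value: each term is the sum of the two before it, so 4, 7, 11, 18, 29 → 47.
Third value: +8 each step, so -44, -36, -28, -20, -12 → -4.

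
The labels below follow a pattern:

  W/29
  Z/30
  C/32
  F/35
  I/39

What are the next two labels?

L/44 then O/50

For the letter, letters move forward 3 places in the alphabet, wrapping Z→A: W, Z, C, F, I → L → O.
Second component: differences are 1, 2, 3, … (increasing by 1 each time); 29, 30, 32, 35, 39 → 44 → 50.
So the next two labels are L/44 and O/50.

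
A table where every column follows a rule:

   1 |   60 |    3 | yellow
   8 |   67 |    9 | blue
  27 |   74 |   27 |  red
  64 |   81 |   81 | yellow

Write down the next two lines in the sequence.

For the first component, perfect cubes: 1³, 2³, 3³, …: 1, 8, 27, 64 → 125 → 216.
Second component: +7 each step; 60, 67, 74, 81 → 88 → 95.
Third component goes 3, 9, 27, 81 → 243 → 729 (×3 each step).
Colour: repeats yellow → blue → red; yellow, blue, red, yellow → blue → red.
So the next two lines are 125  88  243  blue and 216  95  729  red.

125  88  243  blue; 216  95  729  red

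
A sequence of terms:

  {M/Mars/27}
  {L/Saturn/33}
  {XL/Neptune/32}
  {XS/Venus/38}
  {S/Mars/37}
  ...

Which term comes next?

Size — runs through clothing sizes XS→XL: M, L, XL, XS, S → M.
Planet goes Mars, Saturn, Neptune, Venus, Mars → Saturn (repeats Mars → Saturn → Neptune → Venus).
Third coordinate goes 27, 33, 32, 38, 37 → 43 (alternating steps +6, −1, +6, −1, …).
Putting it together: {M/Saturn/43}.

{M/Saturn/43}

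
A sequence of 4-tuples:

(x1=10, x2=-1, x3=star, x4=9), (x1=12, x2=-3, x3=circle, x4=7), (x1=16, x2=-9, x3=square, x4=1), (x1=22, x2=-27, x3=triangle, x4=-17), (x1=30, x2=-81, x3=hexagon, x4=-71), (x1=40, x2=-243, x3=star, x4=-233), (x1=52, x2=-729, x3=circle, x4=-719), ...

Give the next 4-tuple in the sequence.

(x1=66, x2=-2187, x3=square, x4=-2177)

X1: differences are 2, 4, 6, … (increasing by 2 each time), so 10, 12, 16, 22, 30, 40, 52 → 66.
X2: -1, -3, -9, -27, -81, -243, -729 → -2187 (×3 each step).
X3: repeats star → circle → square → triangle → hexagon, so star, circle, square, triangle, hexagon, star, circle → square.
X4 goes 9, 7, 1, -17, -71, -233, -719 → -2177 (always 10 more than the x2).
Putting it together: (x1=66, x2=-2187, x3=square, x4=-2177).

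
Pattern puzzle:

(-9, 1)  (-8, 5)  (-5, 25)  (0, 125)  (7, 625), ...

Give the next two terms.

(16, 3125), (27, 15625)

First part: differences are 1, 3, 5, … (increasing by 2 each time); -9, -8, -5, 0, 7 → 16 → 27.
Second part: ×5 each step; 1, 5, 25, 125, 625 → 3125 → 15625.
Putting the parts together: (16, 3125) and then (27, 15625).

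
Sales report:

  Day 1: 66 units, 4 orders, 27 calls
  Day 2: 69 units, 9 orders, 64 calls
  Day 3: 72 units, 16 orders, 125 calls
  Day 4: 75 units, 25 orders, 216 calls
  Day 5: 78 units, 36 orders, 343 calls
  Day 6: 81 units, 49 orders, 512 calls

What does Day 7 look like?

Units: 66, 69, 72, 75, 78, 81 → 84 (+3 each step).
Orders: 4, 9, 16, 25, 36, 49 → 64 (perfect squares: 2², 3², 4², …).
Calls: perfect cubes: 3³, 4³, 5³, …; 27, 64, 125, 216, 343, 512 → 729.
So the next row is 84 units, 64 orders, 729 calls.

84 units, 64 orders, 729 calls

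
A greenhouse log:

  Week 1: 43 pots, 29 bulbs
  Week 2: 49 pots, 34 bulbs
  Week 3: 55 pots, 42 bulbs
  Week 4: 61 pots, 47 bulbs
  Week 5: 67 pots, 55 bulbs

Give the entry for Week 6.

For the pots, +6 each step: 43, 49, 55, 61, 67 → 73.
Bulbs — alternating steps +5, +8, +5, +8, …: 29, 34, 42, 47, 55 → 60.
So the next row is 73 pots, 60 bulbs.

73 pots, 60 bulbs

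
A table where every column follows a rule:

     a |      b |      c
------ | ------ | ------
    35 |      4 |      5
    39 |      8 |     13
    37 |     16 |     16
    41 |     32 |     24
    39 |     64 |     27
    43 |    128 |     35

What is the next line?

41  256  38

Column a: alternating steps +4, −2, +4, −2, …, so 35, 39, 37, 41, 39, 43 → 41.
Column b: ×2 each step; 4, 8, 16, 32, 64, 128 → 256.
Column c: alternating steps +8, +3, +8, +3, …; 5, 13, 16, 24, 27, 35 → 38.
Putting it together: 41  256  38.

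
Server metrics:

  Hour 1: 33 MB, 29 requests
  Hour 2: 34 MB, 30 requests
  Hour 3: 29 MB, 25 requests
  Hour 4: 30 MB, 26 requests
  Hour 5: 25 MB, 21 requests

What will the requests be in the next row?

22

For the MB, alternating steps +1, −5, +1, −5, …: 33, 34, 29, 30, 25 → 26.
For the requests, always 4 less than the MB: 29, 30, 25, 26, 21 → 22.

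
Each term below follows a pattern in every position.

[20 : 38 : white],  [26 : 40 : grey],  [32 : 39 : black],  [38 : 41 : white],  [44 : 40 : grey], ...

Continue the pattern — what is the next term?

[50 : 42 : black]

First entry goes 20, 26, 32, 38, 44 → 50 (+6 each step).
Second entry — alternating steps +2, −1, +2, −1, …: 38, 40, 39, 41, 40 → 42.
For the shade, repeats white → grey → black: white, grey, black, white, grey → black.
So the next term is [50 : 42 : black].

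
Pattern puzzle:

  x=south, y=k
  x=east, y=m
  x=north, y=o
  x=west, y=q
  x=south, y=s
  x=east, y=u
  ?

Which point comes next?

x=north, y=w

X — repeats south → east → north → west: south, east, north, west, south, east → north.
Y: letters move forward 2 places in the alphabet; k, m, o, q, s, u → w.
Putting it together: x=north, y=w.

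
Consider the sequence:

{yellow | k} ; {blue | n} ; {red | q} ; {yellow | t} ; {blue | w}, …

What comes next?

Colour: repeats yellow → blue → red, so yellow, blue, red, yellow, blue → red.
For the letter, letters move forward 3 places in the alphabet: k, n, q, t, w → z.
Combining the parts gives {red | z}.

{red | z}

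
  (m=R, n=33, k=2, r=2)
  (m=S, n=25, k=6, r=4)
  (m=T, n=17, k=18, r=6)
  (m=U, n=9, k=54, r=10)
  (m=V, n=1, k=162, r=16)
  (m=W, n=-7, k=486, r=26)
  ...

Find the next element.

(m=X, n=-15, k=1458, r=42)

M goes R, S, T, U, V, W → X (letters move forward 1 place in the alphabet).
N — −8 each step: 33, 25, 17, 9, 1, -7 → -15.
K goes 2, 6, 18, 54, 162, 486 → 1458 (×3 each step).
R goes 2, 4, 6, 10, 16, 26 → 42 (each term is the sum of the two before it).
Combining the parts gives (m=X, n=-15, k=1458, r=42).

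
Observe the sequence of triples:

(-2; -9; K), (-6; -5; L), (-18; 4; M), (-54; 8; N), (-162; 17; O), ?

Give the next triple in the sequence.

First slot — ×3 each step: -2, -6, -18, -54, -162 → -486.
Second slot — alternating steps +4, +9, +4, +9, …: -9, -5, 4, 8, 17 → 21.
Letter: K, L, M, N, O → P (letters move forward 1 place in the alphabet).
Putting it together: (-486; 21; P).

(-486; 21; P)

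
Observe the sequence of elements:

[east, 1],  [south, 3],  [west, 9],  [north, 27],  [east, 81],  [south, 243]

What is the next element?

[west, 729]

Direction: east, south, west, north, east, south → west (repeats east → south → west → north).
Second entry — ×3 each step: 1, 3, 9, 27, 81, 243 → 729.
Combining the parts gives [west, 729].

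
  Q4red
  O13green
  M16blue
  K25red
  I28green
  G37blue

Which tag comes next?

E40red

Letter: letters move back 2 places in the alphabet; Q, O, M, K, I, G → E.
Second component: 4, 13, 16, 25, 28, 37 → 40 (alternating steps +9, +3, +9, +3, …).
Colour — repeats red → green → blue: red, green, blue, red, green, blue → red.
So the next tag is E40red.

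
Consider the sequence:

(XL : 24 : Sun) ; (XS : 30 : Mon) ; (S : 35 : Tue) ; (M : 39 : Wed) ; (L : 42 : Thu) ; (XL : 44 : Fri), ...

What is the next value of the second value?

Size: XL, XS, S, M, L, XL → XS (repeats XL → XS → S → M → L).
For the second value, differences are 6, 5, 4, … (decreasing by 1 each time): 24, 30, 35, 39, 42, 44 → 45.
For the day, runs through the weekdays Mon→Sun: Sun, Mon, Tue, Wed, Thu, Fri → Sat.

45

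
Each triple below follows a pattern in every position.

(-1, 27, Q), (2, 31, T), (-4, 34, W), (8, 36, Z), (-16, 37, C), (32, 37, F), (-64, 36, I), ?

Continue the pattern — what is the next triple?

(128, 34, L)

First value: ×(-2) each step; -1, 2, -4, 8, -16, 32, -64 → 128.
For the second value, differences are 4, 3, 2, … (decreasing by 1 each time): 27, 31, 34, 36, 37, 37, 36 → 34.
Letter: letters move forward 3 places in the alphabet, wrapping Z→A; Q, T, W, Z, C, F, I → L.
Putting it together: (128, 34, L).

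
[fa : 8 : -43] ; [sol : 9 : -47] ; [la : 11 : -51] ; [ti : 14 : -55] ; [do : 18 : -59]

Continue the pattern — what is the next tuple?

Note: fa, sol, la, ti, do → re (runs through the solfège scale do→ti).
Second entry goes 8, 9, 11, 14, 18 → 23 (differences are 1, 2, 3, … (increasing by 1 each time)).
Third entry: -43, -47, -51, -55, -59 → -63 (−4 each step).
So the next tuple is [re : 23 : -63].

[re : 23 : -63]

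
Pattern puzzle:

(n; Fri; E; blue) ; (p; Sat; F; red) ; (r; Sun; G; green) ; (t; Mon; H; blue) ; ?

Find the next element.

For the first letter, letters move forward 2 places in the alphabet: n, p, r, t → v.
Day: Fri, Sat, Sun, Mon → Tue (runs through the weekdays Mon→Sun).
Second letter: letters move forward 1 place in the alphabet, so E, F, G, H → I.
For the colour, repeats blue → red → green: blue, red, green, blue → red.
Putting it together: (v; Tue; I; red).

(v; Tue; I; red)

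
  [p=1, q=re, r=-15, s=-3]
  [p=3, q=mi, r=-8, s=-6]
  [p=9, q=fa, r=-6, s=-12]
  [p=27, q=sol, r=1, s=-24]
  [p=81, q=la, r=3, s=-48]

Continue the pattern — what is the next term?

[p=243, q=ti, r=10, s=-96]

P: 1, 3, 9, 27, 81 → 243 (×3 each step).
Q — runs through the solfège scale do→ti: re, mi, fa, sol, la → ti.
For the r, alternating steps +7, +2, +7, +2, …: -15, -8, -6, 1, 3 → 10.
For the s, ×2 each step: -3, -6, -12, -24, -48 → -96.
So the next term is [p=243, q=ti, r=10, s=-96].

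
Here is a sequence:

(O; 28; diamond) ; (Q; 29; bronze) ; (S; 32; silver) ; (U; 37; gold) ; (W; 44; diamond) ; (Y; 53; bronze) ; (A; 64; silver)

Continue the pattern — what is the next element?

Letter — letters move forward 2 places in the alphabet, wrapping Z→A: O, Q, S, U, W, Y, A → C.
Second coordinate goes 28, 29, 32, 37, 44, 53, 64 → 77 (differences are 1, 3, 5, … (increasing by 2 each time)).
Rank goes diamond, bronze, silver, gold, diamond, bronze, silver → gold (repeats diamond → bronze → silver → gold).
Combining the parts gives (C; 77; gold).

(C; 77; gold)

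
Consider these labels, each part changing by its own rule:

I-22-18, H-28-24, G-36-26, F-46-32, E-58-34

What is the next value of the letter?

D

Letter: letters move back 1 place in the alphabet; I, H, G, F, E → D.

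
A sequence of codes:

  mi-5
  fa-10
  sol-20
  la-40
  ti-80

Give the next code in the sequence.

Note: runs through the solfège scale do→ti; mi, fa, sol, la, ti → do.
Second component: ×2 each step, so 5, 10, 20, 40, 80 → 160.
Putting it together: do-160.

do-160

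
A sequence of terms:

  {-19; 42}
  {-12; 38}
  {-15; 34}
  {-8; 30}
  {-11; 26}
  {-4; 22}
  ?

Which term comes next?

{-7; 18}

First coordinate: -19, -12, -15, -8, -11, -4 → -7 (alternating steps +7, −3, +7, −3, …).
Second coordinate goes 42, 38, 34, 30, 26, 22 → 18 (−4 each step).
Combining the parts gives {-7; 18}.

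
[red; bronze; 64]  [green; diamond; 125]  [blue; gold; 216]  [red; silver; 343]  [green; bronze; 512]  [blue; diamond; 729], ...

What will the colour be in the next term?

red

Colour — repeats red → green → blue: red, green, blue, red, green, blue → red.
Rank: repeats bronze → diamond → gold → silver, so bronze, diamond, gold, silver, bronze, diamond → gold.
Third entry: perfect cubes: 4³, 5³, 6³, …; 64, 125, 216, 343, 512, 729 → 1000.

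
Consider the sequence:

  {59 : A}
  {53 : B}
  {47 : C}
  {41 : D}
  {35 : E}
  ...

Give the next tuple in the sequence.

First coordinate: −6 each step; 59, 53, 47, 41, 35 → 29.
Letter goes A, B, C, D, E → F (letters move forward 1 place in the alphabet).
Putting it together: {29 : F}.

{29 : F}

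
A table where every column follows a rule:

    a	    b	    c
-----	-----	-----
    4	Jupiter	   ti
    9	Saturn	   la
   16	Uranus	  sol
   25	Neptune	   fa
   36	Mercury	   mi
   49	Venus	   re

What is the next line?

Column a: perfect squares: 2², 3², 4², …, so 4, 9, 16, 25, 36, 49 → 64.
Column b: runs through the planets Mercury→Neptune, so Jupiter, Saturn, Uranus, Neptune, Mercury, Venus → Earth.
For the column c, runs backward through the solfège scale do→ti: ti, la, sol, fa, mi, re → do.
Putting it together: 64  Earth  do.

64  Earth  do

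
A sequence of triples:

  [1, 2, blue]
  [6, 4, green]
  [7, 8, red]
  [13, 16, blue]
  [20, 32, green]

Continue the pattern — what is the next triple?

First part: each term is the sum of the two before it, so 1, 6, 7, 13, 20 → 33.
Second part: 2, 4, 8, 16, 32 → 64 (×2 each step).
For the colour, repeats blue → green → red: blue, green, red, blue, green → red.
Combining the parts gives [33, 64, red].

[33, 64, red]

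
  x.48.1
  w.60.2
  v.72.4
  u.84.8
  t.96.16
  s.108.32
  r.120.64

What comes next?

Letter: x, w, v, u, t, s, r → q (letters move back 1 place in the alphabet).
Second component: 48, 60, 72, 84, 96, 108, 120 → 132 (+12 each step).
Third component: ×2 each step, so 1, 2, 4, 8, 16, 32, 64 → 128.
Combining the parts gives q.132.128.

q.132.128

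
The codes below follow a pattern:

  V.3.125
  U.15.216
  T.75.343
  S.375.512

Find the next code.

R.1875.729

Letter goes V, U, T, S → R (letters move back 1 place in the alphabet).
For the second component, ×5 each step: 3, 15, 75, 375 → 1875.
Third component goes 125, 216, 343, 512 → 729 (perfect cubes: 5³, 6³, 7³, …).
Combining the parts gives R.1875.729.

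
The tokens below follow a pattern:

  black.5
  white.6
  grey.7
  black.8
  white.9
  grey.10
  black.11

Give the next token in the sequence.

white.12

Shade — repeats black → white → grey: black, white, grey, black, white, grey, black → white.
Second component: 5, 6, 7, 8, 9, 10, 11 → 12 (+1 each step).
Combining the parts gives white.12.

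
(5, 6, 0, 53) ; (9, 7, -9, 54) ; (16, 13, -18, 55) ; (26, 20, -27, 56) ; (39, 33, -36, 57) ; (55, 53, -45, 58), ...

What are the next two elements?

First coordinate: 5, 9, 16, 26, 39, 55 → 74 → 96 (differences are 4, 7, 10, … (increasing by 3 each time)).
For the second coordinate, each term is the sum of the two before it: 6, 7, 13, 20, 33, 53 → 86 → 139.
Third coordinate goes 0, -9, -18, -27, -36, -45 → -54 → -63 (−9 each step).
Fourth coordinate — +1 each step: 53, 54, 55, 56, 57, 58 → 59 → 60.
So the next two elements are (74, 86, -54, 59) and (96, 139, -63, 60).

(74, 86, -54, 59), (96, 139, -63, 60)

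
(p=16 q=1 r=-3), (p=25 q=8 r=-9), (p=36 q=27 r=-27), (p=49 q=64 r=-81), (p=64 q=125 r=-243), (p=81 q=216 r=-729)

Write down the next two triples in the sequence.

P goes 16, 25, 36, 49, 64, 81 → 100 → 121 (perfect squares: 4², 5², 6², …).
Q: 1, 8, 27, 64, 125, 216 → 343 → 512 (perfect cubes: 1³, 2³, 3³, …).
R: -3, -9, -27, -81, -243, -729 → -2187 → -6561 (×3 each step).
So the next two triples are (p=100 q=343 r=-2187) and (p=121 q=512 r=-6561).

(p=100 q=343 r=-2187), (p=121 q=512 r=-6561)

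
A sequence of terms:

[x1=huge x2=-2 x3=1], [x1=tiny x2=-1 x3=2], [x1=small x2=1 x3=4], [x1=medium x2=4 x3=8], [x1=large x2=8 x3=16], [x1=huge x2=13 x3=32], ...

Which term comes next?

[x1=tiny x2=19 x3=64]

X1: huge, tiny, small, medium, large, huge → tiny (repeats huge → tiny → small → medium → large).
For the x2, differences are 1, 2, 3, … (increasing by 1 each time): -2, -1, 1, 4, 8, 13 → 19.
X3: ×2 each step, so 1, 2, 4, 8, 16, 32 → 64.
So the next term is [x1=tiny x2=19 x3=64].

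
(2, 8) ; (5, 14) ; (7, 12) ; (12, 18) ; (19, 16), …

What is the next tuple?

First entry: each term is the sum of the two before it; 2, 5, 7, 12, 19 → 31.
Second entry goes 8, 14, 12, 18, 16 → 22 (alternating steps +6, −2, +6, −2, …).
So the next tuple is (31, 22).

(31, 22)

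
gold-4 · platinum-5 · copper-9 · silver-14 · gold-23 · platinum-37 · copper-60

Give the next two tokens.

silver-97, gold-157

Metal: repeats gold → platinum → copper → silver; gold, platinum, copper, silver, gold, platinum, copper → silver → gold.
Second component: each term is the sum of the two before it, so 4, 5, 9, 14, 23, 37, 60 → 97 → 157.
So the next two tokens are silver-97 and gold-157.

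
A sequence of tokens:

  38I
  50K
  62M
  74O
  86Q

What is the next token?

First component goes 38, 50, 62, 74, 86 → 98 (+12 each step).
Letter: letters move forward 2 places in the alphabet, so I, K, M, O, Q → S.
Combining the parts gives 98S.

98S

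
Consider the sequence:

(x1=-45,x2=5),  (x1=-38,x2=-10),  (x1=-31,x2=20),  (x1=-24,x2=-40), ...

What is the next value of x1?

-17

X1 — +7 each step: -45, -38, -31, -24 → -17.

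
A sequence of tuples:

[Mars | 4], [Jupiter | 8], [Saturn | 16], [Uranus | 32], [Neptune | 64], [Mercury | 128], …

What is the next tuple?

For the planet, runs through the planets Mercury→Neptune: Mars, Jupiter, Saturn, Uranus, Neptune, Mercury → Venus.
Second value: ×2 each step; 4, 8, 16, 32, 64, 128 → 256.
Putting it together: [Venus | 256].

[Venus | 256]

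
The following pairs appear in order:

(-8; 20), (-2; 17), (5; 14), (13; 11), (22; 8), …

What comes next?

(32; 5)

First slot: -8, -2, 5, 13, 22 → 32 (differences are 6, 7, 8, … (increasing by 1 each time)).
Second slot: −3 each step; 20, 17, 14, 11, 8 → 5.
Putting it together: (32; 5).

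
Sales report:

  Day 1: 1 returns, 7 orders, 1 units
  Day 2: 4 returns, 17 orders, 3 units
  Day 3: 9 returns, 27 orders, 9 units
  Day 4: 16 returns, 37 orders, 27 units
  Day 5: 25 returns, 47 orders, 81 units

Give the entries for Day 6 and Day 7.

36 returns, 57 orders, 243 units; 49 returns, 67 orders, 729 units

Returns: 1, 4, 9, 16, 25 → 36 → 49 (perfect squares: 1², 2², 3², …).
Orders: +10 each step, so 7, 17, 27, 37, 47 → 57 → 67.
Units: ×3 each step; 1, 3, 9, 27, 81 → 243 → 729.
So the next two rows are 36 returns, 57 orders, 243 units and 49 returns, 67 orders, 729 units.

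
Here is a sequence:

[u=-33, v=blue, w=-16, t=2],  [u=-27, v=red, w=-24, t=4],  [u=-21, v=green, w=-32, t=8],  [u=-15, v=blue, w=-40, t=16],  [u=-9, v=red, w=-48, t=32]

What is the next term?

U goes -33, -27, -21, -15, -9 → -3 (+6 each step).
V goes blue, red, green, blue, red → green (repeats blue → red → green).
W goes -16, -24, -32, -40, -48 → -56 (−8 each step).
T goes 2, 4, 8, 16, 32 → 64 (×2 each step).
Combining the parts gives [u=-3, v=green, w=-56, t=64].

[u=-3, v=green, w=-56, t=64]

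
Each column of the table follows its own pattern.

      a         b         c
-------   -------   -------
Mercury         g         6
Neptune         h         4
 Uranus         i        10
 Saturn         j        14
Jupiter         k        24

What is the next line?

Column a — runs backward through the planets Mercury→Neptune: Mercury, Neptune, Uranus, Saturn, Jupiter → Mars.
For the column b, letters move forward 1 place in the alphabet: g, h, i, j, k → l.
Column c: each term is the sum of the two before it; 6, 4, 10, 14, 24 → 38.
Putting it together: Mars  l  38.

Mars  l  38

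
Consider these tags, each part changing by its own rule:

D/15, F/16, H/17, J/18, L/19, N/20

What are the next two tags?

Letter — letters move forward 2 places in the alphabet: D, F, H, J, L, N → P → R.
Second component — +1 each step: 15, 16, 17, 18, 19, 20 → 21 → 22.
So the next two tags are P/21 and R/22.

P/21 then R/22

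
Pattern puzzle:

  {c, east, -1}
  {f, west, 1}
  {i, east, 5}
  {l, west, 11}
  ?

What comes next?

Letter: letters move forward 3 places in the alphabet, so c, f, i, l → o.
Direction: east, west, east, west → east (alternates east ↔ west).
Third component goes -1, 1, 5, 11 → 19 (differences are 2, 4, 6, … (increasing by 2 each time)).
Combining the parts gives {o, east, 19}.

{o, east, 19}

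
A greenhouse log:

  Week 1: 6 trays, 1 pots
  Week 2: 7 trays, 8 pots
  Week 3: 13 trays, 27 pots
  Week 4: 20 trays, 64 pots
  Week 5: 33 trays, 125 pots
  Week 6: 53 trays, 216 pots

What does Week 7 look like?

86 trays, 343 pots

For the trays, each term is the sum of the two before it: 6, 7, 13, 20, 33, 53 → 86.
Pots: perfect cubes: 1³, 2³, 3³, …; 1, 8, 27, 64, 125, 216 → 343.
So the next record is 86 trays, 343 pots.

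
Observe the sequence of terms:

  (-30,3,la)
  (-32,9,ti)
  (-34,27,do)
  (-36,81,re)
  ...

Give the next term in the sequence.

(-38,243,mi)

First coordinate: −2 each step; -30, -32, -34, -36 → -38.
Second coordinate: 3, 9, 27, 81 → 243 (×3 each step).
Note: runs through the solfège scale do→ti; la, ti, do, re → mi.
Putting it together: (-38,243,mi).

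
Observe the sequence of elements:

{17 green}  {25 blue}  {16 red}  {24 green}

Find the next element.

First entry goes 17, 25, 16, 24 → 15 (alternating steps +8, −9, +8, −9, …).
Colour: green, blue, red, green → blue (repeats green → blue → red).
So the next element is {15 blue}.

{15 blue}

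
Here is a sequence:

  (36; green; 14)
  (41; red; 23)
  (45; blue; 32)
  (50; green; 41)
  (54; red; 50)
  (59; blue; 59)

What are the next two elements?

First coordinate: alternating steps +5, +4, +5, +4, …; 36, 41, 45, 50, 54, 59 → 63 → 68.
Colour: green, red, blue, green, red, blue → green → red (repeats green → red → blue).
Third coordinate: +9 each step, so 14, 23, 32, 41, 50, 59 → 68 → 77.
Putting the parts together: (63; green; 68) and then (68; red; 77).

(63; green; 68), (68; red; 77)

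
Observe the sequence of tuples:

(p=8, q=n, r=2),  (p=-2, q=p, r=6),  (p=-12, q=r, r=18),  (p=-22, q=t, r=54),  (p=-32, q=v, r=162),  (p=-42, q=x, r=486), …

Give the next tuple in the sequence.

(p=-52, q=z, r=1458)

P: −10 each step; 8, -2, -12, -22, -32, -42 → -52.
Q: n, p, r, t, v, x → z (letters move forward 2 places in the alphabet).
R: ×3 each step, so 2, 6, 18, 54, 162, 486 → 1458.
Putting it together: (p=-52, q=z, r=1458).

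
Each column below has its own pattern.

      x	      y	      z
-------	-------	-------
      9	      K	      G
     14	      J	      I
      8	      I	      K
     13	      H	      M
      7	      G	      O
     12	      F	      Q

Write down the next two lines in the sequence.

For the column x, alternating steps +5, −6, +5, −6, …: 9, 14, 8, 13, 7, 12 → 6 → 11.
For the column y, letters move back 1 place in the alphabet: K, J, I, H, G, F → E → D.
Column z: letters move forward 2 places in the alphabet, so G, I, K, M, O, Q → S → U.
Putting the parts together: 6  E  S and then 11  D  U.

6  E  S; 11  D  U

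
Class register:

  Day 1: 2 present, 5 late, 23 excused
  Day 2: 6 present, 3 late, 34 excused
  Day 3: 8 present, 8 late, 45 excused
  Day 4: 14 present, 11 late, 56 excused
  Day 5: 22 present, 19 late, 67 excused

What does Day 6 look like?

Present — each term is the sum of the two before it: 2, 6, 8, 14, 22 → 36.
Late — each term is the sum of the two before it: 5, 3, 8, 11, 19 → 30.
Excused: +11 each step, so 23, 34, 45, 56, 67 → 78.
Combining the parts gives 36 present, 30 late, 78 excused.

36 present, 30 late, 78 excused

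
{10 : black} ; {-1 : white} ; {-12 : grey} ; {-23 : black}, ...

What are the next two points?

For the first part, −11 each step: 10, -1, -12, -23 → -34 → -45.
Shade: repeats black → white → grey; black, white, grey, black → white → grey.
Putting the parts together: {-34 : white} and then {-45 : grey}.

{-34 : white}, {-45 : grey}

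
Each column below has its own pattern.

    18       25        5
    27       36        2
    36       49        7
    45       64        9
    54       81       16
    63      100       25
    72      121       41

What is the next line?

81  144  66

First component: +9 each step, so 18, 27, 36, 45, 54, 63, 72 → 81.
Second component — perfect squares: 5², 6², 7², …: 25, 36, 49, 64, 81, 100, 121 → 144.
Third component: each term is the sum of the two before it; 5, 2, 7, 9, 16, 25, 41 → 66.
So the next line is 81  144  66.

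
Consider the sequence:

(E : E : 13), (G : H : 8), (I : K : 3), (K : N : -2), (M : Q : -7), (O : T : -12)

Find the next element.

(Q : W : -17)

First letter goes E, G, I, K, M, O → Q (letters move forward 2 places in the alphabet).
For the second letter, letters move forward 3 places in the alphabet: E, H, K, N, Q, T → W.
Third part: −5 each step, so 13, 8, 3, -2, -7, -12 → -17.
Putting it together: (Q : W : -17).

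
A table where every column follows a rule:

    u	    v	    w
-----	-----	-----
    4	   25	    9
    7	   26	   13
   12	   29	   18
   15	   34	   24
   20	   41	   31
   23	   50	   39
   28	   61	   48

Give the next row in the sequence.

Column u — alternating steps +3, +5, +3, +5, …: 4, 7, 12, 15, 20, 23, 28 → 31.
Column v: 25, 26, 29, 34, 41, 50, 61 → 74 (differences are 1, 3, 5, … (increasing by 2 each time)).
Column w: differences are 4, 5, 6, … (increasing by 1 each time); 9, 13, 18, 24, 31, 39, 48 → 58.
Putting it together: 31  74  58.

31  74  58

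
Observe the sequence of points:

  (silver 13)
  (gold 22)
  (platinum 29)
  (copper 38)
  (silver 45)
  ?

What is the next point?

(gold 54)

Metal — repeats silver → gold → platinum → copper: silver, gold, platinum, copper, silver → gold.
Second part — alternating steps +9, +7, +9, +7, …: 13, 22, 29, 38, 45 → 54.
Combining the parts gives (gold 54).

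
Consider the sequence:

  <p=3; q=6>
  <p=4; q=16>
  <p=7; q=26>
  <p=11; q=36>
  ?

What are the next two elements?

P goes 3, 4, 7, 11 → 18 → 29 (each term is the sum of the two before it).
For the q, +10 each step: 6, 16, 26, 36 → 46 → 56.
So the next two elements are <p=18; q=46> and <p=29; q=56>.

<p=18; q=46>, <p=29; q=56>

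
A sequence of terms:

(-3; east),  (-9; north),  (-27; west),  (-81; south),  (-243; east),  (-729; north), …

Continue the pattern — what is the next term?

(-2187; west)

First part — ×3 each step: -3, -9, -27, -81, -243, -729 → -2187.
Direction — repeats east → north → west → south: east, north, west, south, east, north → west.
Combining the parts gives (-2187; west).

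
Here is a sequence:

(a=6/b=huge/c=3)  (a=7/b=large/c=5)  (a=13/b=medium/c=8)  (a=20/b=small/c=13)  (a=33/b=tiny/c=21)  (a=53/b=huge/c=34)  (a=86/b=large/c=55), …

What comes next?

A: each term is the sum of the two before it; 6, 7, 13, 20, 33, 53, 86 → 139.
B: huge, large, medium, small, tiny, huge, large → medium (repeats huge → large → medium → small → tiny).
C: each term is the sum of the two before it; 3, 5, 8, 13, 21, 34, 55 → 89.
So the next tuple is (a=139/b=medium/c=89).

(a=139/b=medium/c=89)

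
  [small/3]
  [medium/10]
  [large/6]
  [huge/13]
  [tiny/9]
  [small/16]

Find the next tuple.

Size: repeats small → medium → large → huge → tiny, so small, medium, large, huge, tiny, small → medium.
Second slot: 3, 10, 6, 13, 9, 16 → 12 (alternating steps +7, −4, +7, −4, …).
So the next tuple is [medium/12].

[medium/12]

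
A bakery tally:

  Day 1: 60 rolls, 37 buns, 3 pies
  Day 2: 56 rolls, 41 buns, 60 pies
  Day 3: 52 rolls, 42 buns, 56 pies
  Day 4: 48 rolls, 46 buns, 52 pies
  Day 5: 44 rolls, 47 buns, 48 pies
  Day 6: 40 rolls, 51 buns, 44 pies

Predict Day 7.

36 rolls, 52 buns, 40 pies

Rolls — −4 each step: 60, 56, 52, 48, 44, 40 → 36.
Buns: alternating steps +4, +1, +4, +1, …; 37, 41, 42, 46, 47, 51 → 52.
Pies — always the previous value of the rolls: 3, 60, 56, 52, 48, 44 → 40.
So the next record is 36 rolls, 52 buns, 40 pies.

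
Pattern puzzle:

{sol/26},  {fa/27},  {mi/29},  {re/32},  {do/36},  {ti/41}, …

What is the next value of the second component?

Second component: 26, 27, 29, 32, 36, 41 → 47 (differences are 1, 2, 3, … (increasing by 1 each time)).

47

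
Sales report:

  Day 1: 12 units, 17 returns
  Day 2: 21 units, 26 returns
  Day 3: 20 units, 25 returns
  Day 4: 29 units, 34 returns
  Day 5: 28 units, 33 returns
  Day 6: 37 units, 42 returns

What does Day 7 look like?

36 units, 41 returns

Units goes 12, 21, 20, 29, 28, 37 → 36 (alternating steps +9, −1, +9, −1, …).
Returns: always 5 more than the units; 17, 26, 25, 34, 33, 42 → 41.
So the next line is 36 units, 41 returns.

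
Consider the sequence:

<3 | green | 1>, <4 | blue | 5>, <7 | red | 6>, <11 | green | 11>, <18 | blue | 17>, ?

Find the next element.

<29 | red | 28>

First coordinate: each term is the sum of the two before it; 3, 4, 7, 11, 18 → 29.
Colour — repeats green → blue → red: green, blue, red, green, blue → red.
Third coordinate: each term is the sum of the two before it; 1, 5, 6, 11, 17 → 28.
Combining the parts gives <29 | red | 28>.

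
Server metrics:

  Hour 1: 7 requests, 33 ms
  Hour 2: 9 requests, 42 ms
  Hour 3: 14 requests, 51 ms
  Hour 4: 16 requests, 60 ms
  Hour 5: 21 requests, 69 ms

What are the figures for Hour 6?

23 requests, 78 ms

Requests: alternating steps +2, +5, +2, +5, …; 7, 9, 14, 16, 21 → 23.
Ms: +9 each step, so 33, 42, 51, 60, 69 → 78.
Putting it together: 23 requests, 78 ms.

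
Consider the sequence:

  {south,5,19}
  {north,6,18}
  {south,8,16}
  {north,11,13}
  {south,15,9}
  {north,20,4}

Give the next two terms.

{south,26,-2}, {north,33,-9}

Direction — alternates south ↔ north: south, north, south, north, south, north → south → north.
Second entry: 5, 6, 8, 11, 15, 20 → 26 → 33 (differences are 1, 2, 3, … (increasing by 1 each time)).
Third entry: together with the second entry always sums to 24, so 19, 18, 16, 13, 9, 4 → -2 → -9.
So the next two terms are {south,26,-2} and {north,33,-9}.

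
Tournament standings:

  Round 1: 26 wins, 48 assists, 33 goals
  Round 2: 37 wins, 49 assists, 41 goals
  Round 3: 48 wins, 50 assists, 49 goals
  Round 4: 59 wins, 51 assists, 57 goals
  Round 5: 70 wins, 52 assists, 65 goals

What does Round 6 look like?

81 wins, 53 assists, 73 goals

Wins: 26, 37, 48, 59, 70 → 81 (+11 each step).
Assists: +1 each step; 48, 49, 50, 51, 52 → 53.
Goals: +8 each step; 33, 41, 49, 57, 65 → 73.
So the next row is 81 wins, 53 assists, 73 goals.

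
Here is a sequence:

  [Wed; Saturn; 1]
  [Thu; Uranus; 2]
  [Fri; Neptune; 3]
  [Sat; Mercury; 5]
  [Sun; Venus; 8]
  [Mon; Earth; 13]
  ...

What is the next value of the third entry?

21

For the third entry, each term is the sum of the two before it: 1, 2, 3, 5, 8, 13 → 21.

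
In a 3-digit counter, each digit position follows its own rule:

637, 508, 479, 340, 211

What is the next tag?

First digit: −1 each step, mod 10; 6, 5, 4, 3, 2 → 1.
Second digit goes 3, 0, 7, 4, 1 → 8 (−3 each step, mod 10).
Third digit — +1 each step, mod 10: 7, 8, 9, 0, 1 → 2.
Putting it together: 182.

182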